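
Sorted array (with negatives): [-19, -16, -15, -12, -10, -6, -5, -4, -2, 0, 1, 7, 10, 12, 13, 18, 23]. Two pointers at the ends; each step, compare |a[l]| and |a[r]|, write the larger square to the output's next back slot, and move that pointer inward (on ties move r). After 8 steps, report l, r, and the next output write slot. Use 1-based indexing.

l=5, r=13, next write slot=9

[1,17] |-19|<=|23| out[17]=529 → r--
[1,16] |-19|>|18| out[16]=361 → l++
[2,16] |-16|<=|18| out[15]=324 → r--
[2,15] |-16|>|13| out[14]=256 → l++
[3,15] |-15|>|13| out[13]=225 → l++
[4,15] |-12|<=|13| out[12]=169 → r--
[4,14] |-12|<=|12| out[11]=144 → r--
[4,13] |-12|>|10| out[10]=144 → l++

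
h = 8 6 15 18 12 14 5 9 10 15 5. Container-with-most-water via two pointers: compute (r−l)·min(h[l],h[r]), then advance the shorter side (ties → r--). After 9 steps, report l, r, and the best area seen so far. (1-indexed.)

l=1 r=11: min(8,5)*10=50 best=50 *, r--
l=1 r=10: min(8,15)*9=72 best=72 *, l++
l=2 r=10: min(6,15)*8=48 best=72, l++
l=3 r=10: min(15,15)*7=105 best=105 *, r--
l=3 r=9: min(15,10)*6=60 best=105, r--
l=3 r=8: min(15,9)*5=45 best=105, r--
l=3 r=7: min(15,5)*4=20 best=105, r--
l=3 r=6: min(15,14)*3=42 best=105, r--
l=3 r=5: min(15,12)*2=24 best=105, r--

l=3, r=4, best area=105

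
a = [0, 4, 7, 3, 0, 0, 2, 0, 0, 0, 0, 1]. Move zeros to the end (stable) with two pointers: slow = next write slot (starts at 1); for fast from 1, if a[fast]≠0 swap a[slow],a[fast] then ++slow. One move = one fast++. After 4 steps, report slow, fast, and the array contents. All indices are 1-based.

slow=1 fast=1: a[fast]=0, fast++
slow=1 fast=2: a[fast]=4≠0 swap→a[1]=4, slow++,fast++
slow=2 fast=3: a[fast]=7≠0 swap→a[2]=7, slow++,fast++
slow=3 fast=4: a[fast]=3≠0 swap→a[3]=3, slow++,fast++

slow=4, fast=5, a=[4, 7, 3, 0, 0, 0, 2, 0, 0, 0, 0, 1]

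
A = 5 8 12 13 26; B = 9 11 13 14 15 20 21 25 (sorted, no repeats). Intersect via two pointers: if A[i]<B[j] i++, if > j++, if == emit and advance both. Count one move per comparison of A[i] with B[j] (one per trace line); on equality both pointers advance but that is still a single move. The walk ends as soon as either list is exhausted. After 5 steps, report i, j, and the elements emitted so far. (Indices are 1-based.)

i=1 j=1: 5<9, i++
i=2 j=1: 8<9, i++
i=3 j=1: 12>9, j++
i=3 j=2: 12>11, j++
i=3 j=3: 12<13, i++

i=4, j=3, emitted=[]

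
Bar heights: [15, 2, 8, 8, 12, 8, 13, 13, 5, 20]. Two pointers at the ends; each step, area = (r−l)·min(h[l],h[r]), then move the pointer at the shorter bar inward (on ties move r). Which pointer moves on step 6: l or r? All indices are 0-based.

l

[0,9] min(15,20)*9=135 best=135 * → l++
[1,9] min(2,20)*8=16 best=135 → l++
[2,9] min(8,20)*7=56 best=135 → l++
[3,9] min(8,20)*6=48 best=135 → l++
[4,9] min(12,20)*5=60 best=135 → l++
[5,9] min(8,20)*4=32 best=135 → l++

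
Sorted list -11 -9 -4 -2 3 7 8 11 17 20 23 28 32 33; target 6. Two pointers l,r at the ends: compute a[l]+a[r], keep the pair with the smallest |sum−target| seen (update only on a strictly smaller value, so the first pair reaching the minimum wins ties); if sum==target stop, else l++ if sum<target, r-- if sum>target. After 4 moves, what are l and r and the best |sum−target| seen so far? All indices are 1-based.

l=1 r=14: -11+33=22 d=16 *, r--
l=1 r=13: -11+32=21 d=15 *, r--
l=1 r=12: -11+28=17 d=11 *, r--
l=1 r=11: -11+23=12 d=6 *, r--

l=1, r=10, best |Δ|=6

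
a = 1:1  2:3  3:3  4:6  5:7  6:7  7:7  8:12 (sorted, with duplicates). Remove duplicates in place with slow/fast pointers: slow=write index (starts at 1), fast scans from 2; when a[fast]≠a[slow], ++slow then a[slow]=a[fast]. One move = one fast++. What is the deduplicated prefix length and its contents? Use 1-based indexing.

(s=1,f=2) a[fast]=3≠a[slow]=1 write a[2]=3 → slow++,fast++
(s=2,f=3) a[fast]=3=a[slow] dup → fast++
(s=2,f=4) a[fast]=6≠a[slow]=3 write a[3]=6 → slow++,fast++
(s=3,f=5) a[fast]=7≠a[slow]=6 write a[4]=7 → slow++,fast++
(s=4,f=6) a[fast]=7=a[slow] dup → fast++
(s=4,f=7) a[fast]=7=a[slow] dup → fast++
(s=4,f=8) a[fast]=12≠a[slow]=7 write a[5]=12 → slow++,fast++

length 5; prefix = [1, 3, 6, 7, 12]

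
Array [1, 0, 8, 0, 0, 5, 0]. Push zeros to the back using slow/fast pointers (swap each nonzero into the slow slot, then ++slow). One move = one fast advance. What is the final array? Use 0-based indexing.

slow=0 fast=0: a[fast]=1≠0 swap→a[0]=1, slow++,fast++
slow=1 fast=1: a[fast]=0, fast++
slow=1 fast=2: a[fast]=8≠0 swap→a[1]=8, slow++,fast++
slow=2 fast=3: a[fast]=0, fast++
slow=2 fast=4: a[fast]=0, fast++
slow=2 fast=5: a[fast]=5≠0 swap→a[2]=5, slow++,fast++
slow=3 fast=6: a[fast]=0, fast++

[1, 8, 5, 0, 0, 0, 0]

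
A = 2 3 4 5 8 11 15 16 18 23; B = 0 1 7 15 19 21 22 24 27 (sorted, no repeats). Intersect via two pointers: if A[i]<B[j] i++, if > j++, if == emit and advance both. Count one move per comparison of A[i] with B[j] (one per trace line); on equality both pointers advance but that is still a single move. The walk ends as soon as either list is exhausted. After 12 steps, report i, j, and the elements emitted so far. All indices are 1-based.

i=10, j=5, emitted=[15]

[i=1,j=1] 2>0 → j++
[i=1,j=2] 2>1 → j++
[i=1,j=3] 2<7 → i++
[i=2,j=3] 3<7 → i++
[i=3,j=3] 4<7 → i++
[i=4,j=3] 5<7 → i++
[i=5,j=3] 8>7 → j++
[i=5,j=4] 8<15 → i++
[i=6,j=4] 11<15 → i++
[i=7,j=4] 15==15 emit → i++,j++
[i=8,j=5] 16<19 → i++
[i=9,j=5] 18<19 → i++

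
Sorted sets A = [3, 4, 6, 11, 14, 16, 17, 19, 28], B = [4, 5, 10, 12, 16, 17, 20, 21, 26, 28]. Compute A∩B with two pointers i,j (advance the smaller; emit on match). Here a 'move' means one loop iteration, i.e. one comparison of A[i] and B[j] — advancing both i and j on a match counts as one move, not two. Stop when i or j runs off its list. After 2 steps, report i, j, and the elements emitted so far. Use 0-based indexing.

i=0 j=0: 3<4, i++
i=1 j=0: 4==4 emit, i++,j++

i=2, j=1, emitted=[4]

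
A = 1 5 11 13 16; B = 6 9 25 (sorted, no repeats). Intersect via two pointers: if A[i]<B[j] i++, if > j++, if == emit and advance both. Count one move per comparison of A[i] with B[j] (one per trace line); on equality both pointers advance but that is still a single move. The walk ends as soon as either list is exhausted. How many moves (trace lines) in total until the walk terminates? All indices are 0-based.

7 moves

[i=0,j=0] 1<6 → i++
[i=1,j=0] 5<6 → i++
[i=2,j=0] 11>6 → j++
[i=2,j=1] 11>9 → j++
[i=2,j=2] 11<25 → i++
[i=3,j=2] 13<25 → i++
[i=4,j=2] 16<25 → i++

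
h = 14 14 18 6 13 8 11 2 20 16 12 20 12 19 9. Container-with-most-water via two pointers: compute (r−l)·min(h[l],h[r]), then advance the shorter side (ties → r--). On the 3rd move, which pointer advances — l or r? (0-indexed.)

l

[0,14] min(14,9)*14=126 best=126 * → r--
[0,13] min(14,19)*13=182 best=182 * → l++
[1,13] min(14,19)*12=168 best=182 → l++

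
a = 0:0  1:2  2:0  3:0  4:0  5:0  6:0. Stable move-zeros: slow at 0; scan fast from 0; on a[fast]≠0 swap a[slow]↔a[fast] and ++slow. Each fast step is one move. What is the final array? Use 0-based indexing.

slow=0 fast=0: a[fast]=0, fast++
slow=0 fast=1: a[fast]=2≠0 swap→a[0]=2, slow++,fast++
slow=1 fast=2: a[fast]=0, fast++
slow=1 fast=3: a[fast]=0, fast++
slow=1 fast=4: a[fast]=0, fast++
slow=1 fast=5: a[fast]=0, fast++
slow=1 fast=6: a[fast]=0, fast++

[2, 0, 0, 0, 0, 0, 0]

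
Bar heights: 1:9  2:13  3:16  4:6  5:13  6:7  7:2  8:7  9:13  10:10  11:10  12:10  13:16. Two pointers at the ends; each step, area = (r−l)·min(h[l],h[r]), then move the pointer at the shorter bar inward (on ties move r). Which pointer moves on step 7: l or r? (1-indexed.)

[1,13] min(9,16)*12=108 best=108 * → l++
[2,13] min(13,16)*11=143 best=143 * → l++
[3,13] min(16,16)*10=160 best=160 * → r--
[3,12] min(16,10)*9=90 best=160 → r--
[3,11] min(16,10)*8=80 best=160 → r--
[3,10] min(16,10)*7=70 best=160 → r--
[3,9] min(16,13)*6=78 best=160 → r--

r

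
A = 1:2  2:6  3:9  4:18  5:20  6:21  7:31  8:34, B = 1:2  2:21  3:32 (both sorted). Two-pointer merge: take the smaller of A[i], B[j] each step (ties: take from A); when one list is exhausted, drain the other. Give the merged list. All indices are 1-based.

[2, 2, 6, 9, 18, 20, 21, 21, 31, 32, 34]

i=1 j=1: A[i]=2<=B[j]=2 take 2, i++
i=2 j=1: A[i]=6>B[j]=2 take 2, j++
i=2 j=2: A[i]=6<=B[j]=21 take 6, i++
i=3 j=2: A[i]=9<=B[j]=21 take 9, i++
i=4 j=2: A[i]=18<=B[j]=21 take 18, i++
i=5 j=2: A[i]=20<=B[j]=21 take 20, i++
i=6 j=2: A[i]=21<=B[j]=21 take 21, i++
i=7 j=2: A[i]=31>B[j]=21 take 21, j++
i=7 j=3: A[i]=31<=B[j]=32 take 31, i++
i=8 j=3: A[i]=34>B[j]=32 take 32, j++
i=8 j=4: B done, take A[i]=34, i++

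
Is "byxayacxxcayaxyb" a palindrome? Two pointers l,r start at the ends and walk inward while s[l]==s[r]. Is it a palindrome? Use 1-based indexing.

l=1 r=16: 'b'=='b', l++,r--
l=2 r=15: 'y'=='y', l++,r--
l=3 r=14: 'x'=='x', l++,r--
l=4 r=13: 'a'=='a', l++,r--
l=5 r=12: 'y'=='y', l++,r--
l=6 r=11: 'a'=='a', l++,r--
l=7 r=10: 'c'=='c', l++,r--
l=8 r=9: 'x'=='x', l++,r--

palindrome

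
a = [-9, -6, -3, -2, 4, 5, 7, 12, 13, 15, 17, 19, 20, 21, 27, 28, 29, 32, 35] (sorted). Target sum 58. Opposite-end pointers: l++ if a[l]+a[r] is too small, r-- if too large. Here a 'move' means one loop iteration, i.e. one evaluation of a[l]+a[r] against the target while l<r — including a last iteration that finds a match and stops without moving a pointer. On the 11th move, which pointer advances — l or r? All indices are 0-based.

l

l=0 r=18: -9+35=26 <58, l++
l=1 r=18: -6+35=29 <58, l++
l=2 r=18: -3+35=32 <58, l++
l=3 r=18: -2+35=33 <58, l++
l=4 r=18: 4+35=39 <58, l++
l=5 r=18: 5+35=40 <58, l++
l=6 r=18: 7+35=42 <58, l++
l=7 r=18: 12+35=47 <58, l++
l=8 r=18: 13+35=48 <58, l++
l=9 r=18: 15+35=50 <58, l++
l=10 r=18: 17+35=52 <58, l++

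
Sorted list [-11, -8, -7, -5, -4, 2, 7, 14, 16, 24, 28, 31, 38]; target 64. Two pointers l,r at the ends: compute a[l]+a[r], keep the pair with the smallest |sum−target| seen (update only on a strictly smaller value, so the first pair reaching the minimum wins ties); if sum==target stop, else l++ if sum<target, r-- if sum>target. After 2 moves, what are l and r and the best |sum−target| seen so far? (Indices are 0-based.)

l=2, r=12, best |Δ|=34

l=0 r=12: -11+38=27 d=37 *, l++
l=1 r=12: -8+38=30 d=34 *, l++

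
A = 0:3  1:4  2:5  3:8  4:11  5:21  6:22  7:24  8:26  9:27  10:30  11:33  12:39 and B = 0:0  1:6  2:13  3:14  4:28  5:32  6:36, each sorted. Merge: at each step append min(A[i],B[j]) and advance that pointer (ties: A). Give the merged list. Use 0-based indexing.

i=0 j=0: A[i]=3>B[j]=0 take 0, j++
i=0 j=1: A[i]=3<=B[j]=6 take 3, i++
i=1 j=1: A[i]=4<=B[j]=6 take 4, i++
i=2 j=1: A[i]=5<=B[j]=6 take 5, i++
i=3 j=1: A[i]=8>B[j]=6 take 6, j++
i=3 j=2: A[i]=8<=B[j]=13 take 8, i++
i=4 j=2: A[i]=11<=B[j]=13 take 11, i++
i=5 j=2: A[i]=21>B[j]=13 take 13, j++
i=5 j=3: A[i]=21>B[j]=14 take 14, j++
i=5 j=4: A[i]=21<=B[j]=28 take 21, i++
i=6 j=4: A[i]=22<=B[j]=28 take 22, i++
i=7 j=4: A[i]=24<=B[j]=28 take 24, i++
i=8 j=4: A[i]=26<=B[j]=28 take 26, i++
i=9 j=4: A[i]=27<=B[j]=28 take 27, i++
i=10 j=4: A[i]=30>B[j]=28 take 28, j++
i=10 j=5: A[i]=30<=B[j]=32 take 30, i++
i=11 j=5: A[i]=33>B[j]=32 take 32, j++
i=11 j=6: A[i]=33<=B[j]=36 take 33, i++
i=12 j=6: A[i]=39>B[j]=36 take 36, j++
i=12 j=7: B done, take A[i]=39, i++

[0, 3, 4, 5, 6, 8, 11, 13, 14, 21, 22, 24, 26, 27, 28, 30, 32, 33, 36, 39]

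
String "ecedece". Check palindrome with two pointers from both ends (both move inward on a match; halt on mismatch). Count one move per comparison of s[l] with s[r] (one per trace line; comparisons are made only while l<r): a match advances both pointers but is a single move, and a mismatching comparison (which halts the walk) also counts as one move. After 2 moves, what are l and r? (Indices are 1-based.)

l=1 r=7: 'e'=='e', l++,r--
l=2 r=6: 'c'=='c', l++,r--

l=3, r=5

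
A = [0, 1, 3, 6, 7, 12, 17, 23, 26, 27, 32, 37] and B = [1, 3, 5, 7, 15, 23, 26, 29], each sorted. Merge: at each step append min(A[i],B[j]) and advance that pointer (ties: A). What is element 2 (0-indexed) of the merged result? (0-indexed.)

[i=0,j=0] A[i]=0<=B[j]=1 take 0 → i++
[i=1,j=0] A[i]=1<=B[j]=1 take 1 → i++
[i=2,j=0] A[i]=3>B[j]=1 take 1 → j++
[i=2,j=1] A[i]=3<=B[j]=3 take 3 → i++
[i=3,j=1] A[i]=6>B[j]=3 take 3 → j++
[i=3,j=2] A[i]=6>B[j]=5 take 5 → j++
[i=3,j=3] A[i]=6<=B[j]=7 take 6 → i++
[i=4,j=3] A[i]=7<=B[j]=7 take 7 → i++
[i=5,j=3] A[i]=12>B[j]=7 take 7 → j++
[i=5,j=4] A[i]=12<=B[j]=15 take 12 → i++
[i=6,j=4] A[i]=17>B[j]=15 take 15 → j++
[i=6,j=5] A[i]=17<=B[j]=23 take 17 → i++
[i=7,j=5] A[i]=23<=B[j]=23 take 23 → i++
[i=8,j=5] A[i]=26>B[j]=23 take 23 → j++
[i=8,j=6] A[i]=26<=B[j]=26 take 26 → i++
[i=9,j=6] A[i]=27>B[j]=26 take 26 → j++
[i=9,j=7] A[i]=27<=B[j]=29 take 27 → i++
[i=10,j=7] A[i]=32>B[j]=29 take 29 → j++
[i=10,j=8] B done, take A[i]=32 → i++
[i=11,j=8] B done, take A[i]=37 → i++

merged[2] = 1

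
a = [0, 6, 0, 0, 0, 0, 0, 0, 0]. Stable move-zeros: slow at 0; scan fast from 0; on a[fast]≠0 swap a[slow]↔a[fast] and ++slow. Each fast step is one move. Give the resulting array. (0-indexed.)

slow=0 fast=0: a[fast]=0, fast++
slow=0 fast=1: a[fast]=6≠0 swap→a[0]=6, slow++,fast++
slow=1 fast=2: a[fast]=0, fast++
slow=1 fast=3: a[fast]=0, fast++
slow=1 fast=4: a[fast]=0, fast++
slow=1 fast=5: a[fast]=0, fast++
slow=1 fast=6: a[fast]=0, fast++
slow=1 fast=7: a[fast]=0, fast++
slow=1 fast=8: a[fast]=0, fast++

[6, 0, 0, 0, 0, 0, 0, 0, 0]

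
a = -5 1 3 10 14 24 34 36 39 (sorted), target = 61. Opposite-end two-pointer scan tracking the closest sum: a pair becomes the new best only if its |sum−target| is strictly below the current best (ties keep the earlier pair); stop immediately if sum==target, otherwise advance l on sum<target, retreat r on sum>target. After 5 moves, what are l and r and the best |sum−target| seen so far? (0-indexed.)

l=0 r=8: -5+39=34 d=27 *, l++
l=1 r=8: 1+39=40 d=21 *, l++
l=2 r=8: 3+39=42 d=19 *, l++
l=3 r=8: 10+39=49 d=12 *, l++
l=4 r=8: 14+39=53 d=8 *, l++

l=5, r=8, best |Δ|=8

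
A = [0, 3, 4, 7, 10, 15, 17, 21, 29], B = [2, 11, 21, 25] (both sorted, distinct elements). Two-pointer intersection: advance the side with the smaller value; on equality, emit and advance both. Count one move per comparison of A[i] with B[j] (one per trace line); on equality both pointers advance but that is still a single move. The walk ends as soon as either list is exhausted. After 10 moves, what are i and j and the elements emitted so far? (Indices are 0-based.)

i=8, j=3, emitted=[21]

i=0 j=0: 0<2, i++
i=1 j=0: 3>2, j++
i=1 j=1: 3<11, i++
i=2 j=1: 4<11, i++
i=3 j=1: 7<11, i++
i=4 j=1: 10<11, i++
i=5 j=1: 15>11, j++
i=5 j=2: 15<21, i++
i=6 j=2: 17<21, i++
i=7 j=2: 21==21 emit, i++,j++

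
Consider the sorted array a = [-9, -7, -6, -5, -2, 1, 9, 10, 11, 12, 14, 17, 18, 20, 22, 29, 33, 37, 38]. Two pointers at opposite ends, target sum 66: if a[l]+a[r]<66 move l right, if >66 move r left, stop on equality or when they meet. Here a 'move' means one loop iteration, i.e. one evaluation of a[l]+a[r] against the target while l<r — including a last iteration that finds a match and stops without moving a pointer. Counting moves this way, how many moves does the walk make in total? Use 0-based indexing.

l=0 r=18: -9+38=29 <66, l++
l=1 r=18: -7+38=31 <66, l++
l=2 r=18: -6+38=32 <66, l++
l=3 r=18: -5+38=33 <66, l++
l=4 r=18: -2+38=36 <66, l++
l=5 r=18: 1+38=39 <66, l++
l=6 r=18: 9+38=47 <66, l++
l=7 r=18: 10+38=48 <66, l++
l=8 r=18: 11+38=49 <66, l++
l=9 r=18: 12+38=50 <66, l++
l=10 r=18: 14+38=52 <66, l++
l=11 r=18: 17+38=55 <66, l++
l=12 r=18: 18+38=56 <66, l++
l=13 r=18: 20+38=58 <66, l++
l=14 r=18: 22+38=60 <66, l++
l=15 r=18: 29+38=67 >66, r--
l=15 r=17: 29+37=66, found

17 moves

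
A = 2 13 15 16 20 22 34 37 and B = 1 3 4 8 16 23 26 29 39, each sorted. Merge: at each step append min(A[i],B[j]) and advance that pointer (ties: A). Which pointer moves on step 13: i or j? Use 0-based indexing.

j

[i=0,j=0] A[i]=2>B[j]=1 take 1 → j++
[i=0,j=1] A[i]=2<=B[j]=3 take 2 → i++
[i=1,j=1] A[i]=13>B[j]=3 take 3 → j++
[i=1,j=2] A[i]=13>B[j]=4 take 4 → j++
[i=1,j=3] A[i]=13>B[j]=8 take 8 → j++
[i=1,j=4] A[i]=13<=B[j]=16 take 13 → i++
[i=2,j=4] A[i]=15<=B[j]=16 take 15 → i++
[i=3,j=4] A[i]=16<=B[j]=16 take 16 → i++
[i=4,j=4] A[i]=20>B[j]=16 take 16 → j++
[i=4,j=5] A[i]=20<=B[j]=23 take 20 → i++
[i=5,j=5] A[i]=22<=B[j]=23 take 22 → i++
[i=6,j=5] A[i]=34>B[j]=23 take 23 → j++
[i=6,j=6] A[i]=34>B[j]=26 take 26 → j++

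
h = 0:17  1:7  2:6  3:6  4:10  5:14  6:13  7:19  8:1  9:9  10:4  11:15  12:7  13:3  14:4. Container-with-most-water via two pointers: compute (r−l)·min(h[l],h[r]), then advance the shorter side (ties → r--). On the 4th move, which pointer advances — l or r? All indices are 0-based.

r

[0,14] min(17,4)*14=56 best=56 * → r--
[0,13] min(17,3)*13=39 best=56 → r--
[0,12] min(17,7)*12=84 best=84 * → r--
[0,11] min(17,15)*11=165 best=165 * → r--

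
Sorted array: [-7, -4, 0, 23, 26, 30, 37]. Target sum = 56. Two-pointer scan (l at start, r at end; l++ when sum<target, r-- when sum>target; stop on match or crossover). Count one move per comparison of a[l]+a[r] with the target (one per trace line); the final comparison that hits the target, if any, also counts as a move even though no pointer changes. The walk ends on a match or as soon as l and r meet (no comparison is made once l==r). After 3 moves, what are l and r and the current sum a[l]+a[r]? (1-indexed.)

l=4, r=7, sum=60

l=1 r=7: -7+37=30 <56, l++
l=2 r=7: -4+37=33 <56, l++
l=3 r=7: 0+37=37 <56, l++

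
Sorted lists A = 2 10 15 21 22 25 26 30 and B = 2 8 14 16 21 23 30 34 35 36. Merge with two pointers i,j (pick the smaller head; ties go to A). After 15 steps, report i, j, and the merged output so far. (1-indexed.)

i=1 j=1: A[i]=2<=B[j]=2 take 2, i++
i=2 j=1: A[i]=10>B[j]=2 take 2, j++
i=2 j=2: A[i]=10>B[j]=8 take 8, j++
i=2 j=3: A[i]=10<=B[j]=14 take 10, i++
i=3 j=3: A[i]=15>B[j]=14 take 14, j++
i=3 j=4: A[i]=15<=B[j]=16 take 15, i++
i=4 j=4: A[i]=21>B[j]=16 take 16, j++
i=4 j=5: A[i]=21<=B[j]=21 take 21, i++
i=5 j=5: A[i]=22>B[j]=21 take 21, j++
i=5 j=6: A[i]=22<=B[j]=23 take 22, i++
i=6 j=6: A[i]=25>B[j]=23 take 23, j++
i=6 j=7: A[i]=25<=B[j]=30 take 25, i++
i=7 j=7: A[i]=26<=B[j]=30 take 26, i++
i=8 j=7: A[i]=30<=B[j]=30 take 30, i++
i=9 j=7: A done, take B[j]=30, j++

i=9, j=8, merged so far=[2, 2, 8, 10, 14, 15, 16, 21, 21, 22, 23, 25, 26, 30, 30]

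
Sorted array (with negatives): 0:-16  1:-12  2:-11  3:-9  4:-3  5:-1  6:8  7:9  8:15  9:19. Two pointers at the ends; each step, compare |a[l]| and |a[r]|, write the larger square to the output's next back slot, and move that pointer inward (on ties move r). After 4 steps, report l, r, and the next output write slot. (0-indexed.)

l=2, r=7, next write slot=5

l=0 r=9: |-16|<=|19| out[9]=361, r--
l=0 r=8: |-16|>|15| out[8]=256, l++
l=1 r=8: |-12|<=|15| out[7]=225, r--
l=1 r=7: |-12|>|9| out[6]=144, l++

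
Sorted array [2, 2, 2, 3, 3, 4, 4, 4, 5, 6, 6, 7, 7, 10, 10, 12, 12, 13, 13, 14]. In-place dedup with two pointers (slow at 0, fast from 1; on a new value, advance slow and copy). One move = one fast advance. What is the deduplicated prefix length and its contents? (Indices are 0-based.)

(s=0,f=1) a[fast]=2=a[slow] dup → fast++
(s=0,f=2) a[fast]=2=a[slow] dup → fast++
(s=0,f=3) a[fast]=3≠a[slow]=2 write a[1]=3 → slow++,fast++
(s=1,f=4) a[fast]=3=a[slow] dup → fast++
(s=1,f=5) a[fast]=4≠a[slow]=3 write a[2]=4 → slow++,fast++
(s=2,f=6) a[fast]=4=a[slow] dup → fast++
(s=2,f=7) a[fast]=4=a[slow] dup → fast++
(s=2,f=8) a[fast]=5≠a[slow]=4 write a[3]=5 → slow++,fast++
(s=3,f=9) a[fast]=6≠a[slow]=5 write a[4]=6 → slow++,fast++
(s=4,f=10) a[fast]=6=a[slow] dup → fast++
(s=4,f=11) a[fast]=7≠a[slow]=6 write a[5]=7 → slow++,fast++
(s=5,f=12) a[fast]=7=a[slow] dup → fast++
(s=5,f=13) a[fast]=10≠a[slow]=7 write a[6]=10 → slow++,fast++
(s=6,f=14) a[fast]=10=a[slow] dup → fast++
(s=6,f=15) a[fast]=12≠a[slow]=10 write a[7]=12 → slow++,fast++
(s=7,f=16) a[fast]=12=a[slow] dup → fast++
(s=7,f=17) a[fast]=13≠a[slow]=12 write a[8]=13 → slow++,fast++
(s=8,f=18) a[fast]=13=a[slow] dup → fast++
(s=8,f=19) a[fast]=14≠a[slow]=13 write a[9]=14 → slow++,fast++

length 10; prefix = [2, 3, 4, 5, 6, 7, 10, 12, 13, 14]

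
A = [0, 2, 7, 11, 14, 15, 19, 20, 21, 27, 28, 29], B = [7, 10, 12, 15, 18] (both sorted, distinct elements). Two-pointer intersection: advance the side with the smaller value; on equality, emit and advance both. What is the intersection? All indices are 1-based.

i=1 j=1: 0<7, i++
i=2 j=1: 2<7, i++
i=3 j=1: 7==7 emit, i++,j++
i=4 j=2: 11>10, j++
i=4 j=3: 11<12, i++
i=5 j=3: 14>12, j++
i=5 j=4: 14<15, i++
i=6 j=4: 15==15 emit, i++,j++
i=7 j=5: 19>18, j++

intersection = [7, 15]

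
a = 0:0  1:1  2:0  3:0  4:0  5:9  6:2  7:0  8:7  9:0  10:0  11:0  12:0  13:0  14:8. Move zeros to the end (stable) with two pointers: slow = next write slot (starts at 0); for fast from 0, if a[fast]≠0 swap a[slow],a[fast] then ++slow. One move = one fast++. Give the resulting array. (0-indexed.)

[1, 9, 2, 7, 8, 0, 0, 0, 0, 0, 0, 0, 0, 0, 0]

slow=0 fast=0: a[fast]=0, fast++
slow=0 fast=1: a[fast]=1≠0 swap→a[0]=1, slow++,fast++
slow=1 fast=2: a[fast]=0, fast++
slow=1 fast=3: a[fast]=0, fast++
slow=1 fast=4: a[fast]=0, fast++
slow=1 fast=5: a[fast]=9≠0 swap→a[1]=9, slow++,fast++
slow=2 fast=6: a[fast]=2≠0 swap→a[2]=2, slow++,fast++
slow=3 fast=7: a[fast]=0, fast++
slow=3 fast=8: a[fast]=7≠0 swap→a[3]=7, slow++,fast++
slow=4 fast=9: a[fast]=0, fast++
slow=4 fast=10: a[fast]=0, fast++
slow=4 fast=11: a[fast]=0, fast++
slow=4 fast=12: a[fast]=0, fast++
slow=4 fast=13: a[fast]=0, fast++
slow=4 fast=14: a[fast]=8≠0 swap→a[4]=8, slow++,fast++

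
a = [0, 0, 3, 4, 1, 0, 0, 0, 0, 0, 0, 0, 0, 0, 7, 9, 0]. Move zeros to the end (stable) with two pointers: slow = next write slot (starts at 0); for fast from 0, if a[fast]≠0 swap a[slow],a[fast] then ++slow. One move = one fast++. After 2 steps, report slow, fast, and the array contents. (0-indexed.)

slow=0, fast=2, a=[0, 0, 3, 4, 1, 0, 0, 0, 0, 0, 0, 0, 0, 0, 7, 9, 0]

(s=0,f=0) a[fast]=0 → fast++
(s=0,f=1) a[fast]=0 → fast++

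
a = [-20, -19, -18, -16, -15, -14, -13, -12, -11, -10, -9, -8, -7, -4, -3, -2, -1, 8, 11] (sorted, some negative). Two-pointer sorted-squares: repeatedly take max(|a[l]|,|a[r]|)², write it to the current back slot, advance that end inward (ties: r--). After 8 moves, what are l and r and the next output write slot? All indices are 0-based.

l=8, r=18, next write slot=10

[0,18] |-20|>|11| out[18]=400 → l++
[1,18] |-19|>|11| out[17]=361 → l++
[2,18] |-18|>|11| out[16]=324 → l++
[3,18] |-16|>|11| out[15]=256 → l++
[4,18] |-15|>|11| out[14]=225 → l++
[5,18] |-14|>|11| out[13]=196 → l++
[6,18] |-13|>|11| out[12]=169 → l++
[7,18] |-12|>|11| out[11]=144 → l++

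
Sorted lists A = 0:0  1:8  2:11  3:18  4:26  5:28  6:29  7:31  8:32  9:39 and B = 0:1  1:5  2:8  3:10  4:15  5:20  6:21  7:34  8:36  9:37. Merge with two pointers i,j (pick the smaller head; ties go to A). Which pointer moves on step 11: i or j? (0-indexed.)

i=0 j=0: A[i]=0<=B[j]=1 take 0, i++
i=1 j=0: A[i]=8>B[j]=1 take 1, j++
i=1 j=1: A[i]=8>B[j]=5 take 5, j++
i=1 j=2: A[i]=8<=B[j]=8 take 8, i++
i=2 j=2: A[i]=11>B[j]=8 take 8, j++
i=2 j=3: A[i]=11>B[j]=10 take 10, j++
i=2 j=4: A[i]=11<=B[j]=15 take 11, i++
i=3 j=4: A[i]=18>B[j]=15 take 15, j++
i=3 j=5: A[i]=18<=B[j]=20 take 18, i++
i=4 j=5: A[i]=26>B[j]=20 take 20, j++
i=4 j=6: A[i]=26>B[j]=21 take 21, j++

j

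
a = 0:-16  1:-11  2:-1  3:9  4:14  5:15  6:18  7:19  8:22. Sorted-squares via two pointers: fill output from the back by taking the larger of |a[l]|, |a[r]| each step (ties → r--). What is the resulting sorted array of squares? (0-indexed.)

[0,8] |-16|<=|22| out[8]=484 → r--
[0,7] |-16|<=|19| out[7]=361 → r--
[0,6] |-16|<=|18| out[6]=324 → r--
[0,5] |-16|>|15| out[5]=256 → l++
[1,5] |-11|<=|15| out[4]=225 → r--
[1,4] |-11|<=|14| out[3]=196 → r--
[1,3] |-11|>|9| out[2]=121 → l++
[2,3] |-1|<=|9| out[1]=81 → r--
[2,2] |-1|<=|-1| out[0]=1 → r--

[1, 81, 121, 196, 225, 256, 324, 361, 484]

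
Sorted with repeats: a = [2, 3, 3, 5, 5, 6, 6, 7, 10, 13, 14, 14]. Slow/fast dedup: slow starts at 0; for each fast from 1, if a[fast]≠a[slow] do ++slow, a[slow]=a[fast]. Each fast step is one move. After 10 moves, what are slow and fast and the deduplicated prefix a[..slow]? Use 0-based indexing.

(s=0,f=1) a[fast]=3≠a[slow]=2 write a[1]=3 → slow++,fast++
(s=1,f=2) a[fast]=3=a[slow] dup → fast++
(s=1,f=3) a[fast]=5≠a[slow]=3 write a[2]=5 → slow++,fast++
(s=2,f=4) a[fast]=5=a[slow] dup → fast++
(s=2,f=5) a[fast]=6≠a[slow]=5 write a[3]=6 → slow++,fast++
(s=3,f=6) a[fast]=6=a[slow] dup → fast++
(s=3,f=7) a[fast]=7≠a[slow]=6 write a[4]=7 → slow++,fast++
(s=4,f=8) a[fast]=10≠a[slow]=7 write a[5]=10 → slow++,fast++
(s=5,f=9) a[fast]=13≠a[slow]=10 write a[6]=13 → slow++,fast++
(s=6,f=10) a[fast]=14≠a[slow]=13 write a[7]=14 → slow++,fast++

slow=7, fast=11, prefix=[2, 3, 5, 6, 7, 10, 13, 14]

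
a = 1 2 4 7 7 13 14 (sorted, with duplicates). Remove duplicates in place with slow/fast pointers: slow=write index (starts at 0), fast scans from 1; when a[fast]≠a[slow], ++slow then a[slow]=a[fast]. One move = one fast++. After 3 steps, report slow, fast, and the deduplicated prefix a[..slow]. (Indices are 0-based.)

slow=3, fast=4, prefix=[1, 2, 4, 7]

(s=0,f=1) a[fast]=2≠a[slow]=1 write a[1]=2 → slow++,fast++
(s=1,f=2) a[fast]=4≠a[slow]=2 write a[2]=4 → slow++,fast++
(s=2,f=3) a[fast]=7≠a[slow]=4 write a[3]=7 → slow++,fast++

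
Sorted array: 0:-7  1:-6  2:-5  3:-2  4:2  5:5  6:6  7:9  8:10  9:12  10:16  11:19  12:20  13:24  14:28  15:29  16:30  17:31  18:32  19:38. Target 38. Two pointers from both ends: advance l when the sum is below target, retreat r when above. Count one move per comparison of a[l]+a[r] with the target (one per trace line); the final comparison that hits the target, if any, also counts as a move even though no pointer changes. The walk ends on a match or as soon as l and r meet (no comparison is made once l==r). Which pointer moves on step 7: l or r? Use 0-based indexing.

[0,19] -7+38=31 <38 → l++
[1,19] -6+38=32 <38 → l++
[2,19] -5+38=33 <38 → l++
[3,19] -2+38=36 <38 → l++
[4,19] 2+38=40 >38 → r--
[4,18] 2+32=34 <38 → l++
[5,18] 5+32=37 <38 → l++

l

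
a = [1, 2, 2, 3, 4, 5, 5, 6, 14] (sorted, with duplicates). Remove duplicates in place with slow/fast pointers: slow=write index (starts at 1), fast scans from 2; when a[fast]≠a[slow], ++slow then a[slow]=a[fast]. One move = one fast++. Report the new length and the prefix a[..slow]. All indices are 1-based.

length 7; prefix = [1, 2, 3, 4, 5, 6, 14]

(s=1,f=2) a[fast]=2≠a[slow]=1 write a[2]=2 → slow++,fast++
(s=2,f=3) a[fast]=2=a[slow] dup → fast++
(s=2,f=4) a[fast]=3≠a[slow]=2 write a[3]=3 → slow++,fast++
(s=3,f=5) a[fast]=4≠a[slow]=3 write a[4]=4 → slow++,fast++
(s=4,f=6) a[fast]=5≠a[slow]=4 write a[5]=5 → slow++,fast++
(s=5,f=7) a[fast]=5=a[slow] dup → fast++
(s=5,f=8) a[fast]=6≠a[slow]=5 write a[6]=6 → slow++,fast++
(s=6,f=9) a[fast]=14≠a[slow]=6 write a[7]=14 → slow++,fast++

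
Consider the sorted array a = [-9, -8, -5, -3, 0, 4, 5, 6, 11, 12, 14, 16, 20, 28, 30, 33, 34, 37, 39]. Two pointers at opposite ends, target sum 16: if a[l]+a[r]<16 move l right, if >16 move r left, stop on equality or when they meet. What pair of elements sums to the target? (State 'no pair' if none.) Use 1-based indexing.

(0, 16)

l=1 r=19: -9+39=30 >16, r--
l=1 r=18: -9+37=28 >16, r--
l=1 r=17: -9+34=25 >16, r--
l=1 r=16: -9+33=24 >16, r--
l=1 r=15: -9+30=21 >16, r--
l=1 r=14: -9+28=19 >16, r--
l=1 r=13: -9+20=11 <16, l++
l=2 r=13: -8+20=12 <16, l++
l=3 r=13: -5+20=15 <16, l++
l=4 r=13: -3+20=17 >16, r--
l=4 r=12: -3+16=13 <16, l++
l=5 r=12: 0+16=16, found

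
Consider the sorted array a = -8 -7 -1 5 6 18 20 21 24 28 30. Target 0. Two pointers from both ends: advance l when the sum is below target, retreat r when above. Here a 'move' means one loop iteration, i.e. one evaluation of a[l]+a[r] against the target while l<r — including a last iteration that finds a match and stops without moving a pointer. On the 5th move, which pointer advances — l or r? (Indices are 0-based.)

[0,10] -8+30=22 >0 → r--
[0,9] -8+28=20 >0 → r--
[0,8] -8+24=16 >0 → r--
[0,7] -8+21=13 >0 → r--
[0,6] -8+20=12 >0 → r--

r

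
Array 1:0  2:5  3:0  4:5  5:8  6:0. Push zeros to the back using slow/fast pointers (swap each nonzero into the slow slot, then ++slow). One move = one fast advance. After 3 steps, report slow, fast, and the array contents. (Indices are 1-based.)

slow=2, fast=4, a=[5, 0, 0, 5, 8, 0]

(s=1,f=1) a[fast]=0 → fast++
(s=1,f=2) a[fast]=5≠0 swap→a[1]=5 → slow++,fast++
(s=2,f=3) a[fast]=0 → fast++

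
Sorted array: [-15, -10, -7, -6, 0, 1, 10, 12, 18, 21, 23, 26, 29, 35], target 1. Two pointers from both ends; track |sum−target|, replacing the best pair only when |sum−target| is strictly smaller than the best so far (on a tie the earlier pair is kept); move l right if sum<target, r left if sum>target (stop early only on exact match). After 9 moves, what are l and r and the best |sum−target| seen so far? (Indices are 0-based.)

l=2, r=6, best |Δ|=1

[0,13] -15+35=20 d=19 * → r--
[0,12] -15+29=14 d=13 * → r--
[0,11] -15+26=11 d=10 * → r--
[0,10] -15+23=8 d=7 * → r--
[0,9] -15+21=6 d=5 * → r--
[0,8] -15+18=3 d=2 * → r--
[0,7] -15+12=-3 d=4 → l++
[1,7] -10+12=2 d=1 * → r--
[1,6] -10+10=0 d=1 → l++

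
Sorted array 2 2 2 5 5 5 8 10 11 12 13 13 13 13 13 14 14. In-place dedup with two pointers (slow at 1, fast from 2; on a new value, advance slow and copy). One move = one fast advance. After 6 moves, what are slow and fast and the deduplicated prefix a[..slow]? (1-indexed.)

slow=3, fast=8, prefix=[2, 5, 8]

slow=1 fast=2: a[fast]=2=a[slow] dup, fast++
slow=1 fast=3: a[fast]=2=a[slow] dup, fast++
slow=1 fast=4: a[fast]=5≠a[slow]=2 write a[2]=5, slow++,fast++
slow=2 fast=5: a[fast]=5=a[slow] dup, fast++
slow=2 fast=6: a[fast]=5=a[slow] dup, fast++
slow=2 fast=7: a[fast]=8≠a[slow]=5 write a[3]=8, slow++,fast++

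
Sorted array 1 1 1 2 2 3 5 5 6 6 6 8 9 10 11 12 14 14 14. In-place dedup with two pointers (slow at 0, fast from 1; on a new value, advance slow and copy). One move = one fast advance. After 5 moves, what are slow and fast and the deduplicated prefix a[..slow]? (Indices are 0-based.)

slow=2, fast=6, prefix=[1, 2, 3]

slow=0 fast=1: a[fast]=1=a[slow] dup, fast++
slow=0 fast=2: a[fast]=1=a[slow] dup, fast++
slow=0 fast=3: a[fast]=2≠a[slow]=1 write a[1]=2, slow++,fast++
slow=1 fast=4: a[fast]=2=a[slow] dup, fast++
slow=1 fast=5: a[fast]=3≠a[slow]=2 write a[2]=3, slow++,fast++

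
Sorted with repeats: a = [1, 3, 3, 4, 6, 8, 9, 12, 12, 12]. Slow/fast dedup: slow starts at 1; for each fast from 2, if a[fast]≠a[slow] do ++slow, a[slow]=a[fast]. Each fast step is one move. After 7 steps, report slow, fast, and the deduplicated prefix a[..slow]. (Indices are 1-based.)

slow=1 fast=2: a[fast]=3≠a[slow]=1 write a[2]=3, slow++,fast++
slow=2 fast=3: a[fast]=3=a[slow] dup, fast++
slow=2 fast=4: a[fast]=4≠a[slow]=3 write a[3]=4, slow++,fast++
slow=3 fast=5: a[fast]=6≠a[slow]=4 write a[4]=6, slow++,fast++
slow=4 fast=6: a[fast]=8≠a[slow]=6 write a[5]=8, slow++,fast++
slow=5 fast=7: a[fast]=9≠a[slow]=8 write a[6]=9, slow++,fast++
slow=6 fast=8: a[fast]=12≠a[slow]=9 write a[7]=12, slow++,fast++

slow=7, fast=9, prefix=[1, 3, 4, 6, 8, 9, 12]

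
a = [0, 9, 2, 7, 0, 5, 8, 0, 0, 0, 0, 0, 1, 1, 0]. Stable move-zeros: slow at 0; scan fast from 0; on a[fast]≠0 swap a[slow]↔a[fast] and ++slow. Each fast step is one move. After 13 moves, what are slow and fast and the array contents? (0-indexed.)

slow=0 fast=0: a[fast]=0, fast++
slow=0 fast=1: a[fast]=9≠0 swap→a[0]=9, slow++,fast++
slow=1 fast=2: a[fast]=2≠0 swap→a[1]=2, slow++,fast++
slow=2 fast=3: a[fast]=7≠0 swap→a[2]=7, slow++,fast++
slow=3 fast=4: a[fast]=0, fast++
slow=3 fast=5: a[fast]=5≠0 swap→a[3]=5, slow++,fast++
slow=4 fast=6: a[fast]=8≠0 swap→a[4]=8, slow++,fast++
slow=5 fast=7: a[fast]=0, fast++
slow=5 fast=8: a[fast]=0, fast++
slow=5 fast=9: a[fast]=0, fast++
slow=5 fast=10: a[fast]=0, fast++
slow=5 fast=11: a[fast]=0, fast++
slow=5 fast=12: a[fast]=1≠0 swap→a[5]=1, slow++,fast++

slow=6, fast=13, a=[9, 2, 7, 5, 8, 1, 0, 0, 0, 0, 0, 0, 0, 1, 0]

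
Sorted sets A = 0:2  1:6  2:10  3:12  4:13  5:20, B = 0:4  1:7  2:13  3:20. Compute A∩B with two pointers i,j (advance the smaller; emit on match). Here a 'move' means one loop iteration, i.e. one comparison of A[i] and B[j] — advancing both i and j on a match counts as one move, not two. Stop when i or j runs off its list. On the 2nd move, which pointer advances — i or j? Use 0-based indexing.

j

i=0 j=0: 2<4, i++
i=1 j=0: 6>4, j++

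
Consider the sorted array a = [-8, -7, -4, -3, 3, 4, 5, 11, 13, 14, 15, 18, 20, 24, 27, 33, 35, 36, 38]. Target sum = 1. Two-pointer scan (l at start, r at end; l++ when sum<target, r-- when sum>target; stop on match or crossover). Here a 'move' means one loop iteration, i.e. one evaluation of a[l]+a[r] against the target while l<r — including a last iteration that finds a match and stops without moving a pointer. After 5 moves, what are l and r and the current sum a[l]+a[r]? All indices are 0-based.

[0,18] -8+38=30 >1 → r--
[0,17] -8+36=28 >1 → r--
[0,16] -8+35=27 >1 → r--
[0,15] -8+33=25 >1 → r--
[0,14] -8+27=19 >1 → r--

l=0, r=13, sum=16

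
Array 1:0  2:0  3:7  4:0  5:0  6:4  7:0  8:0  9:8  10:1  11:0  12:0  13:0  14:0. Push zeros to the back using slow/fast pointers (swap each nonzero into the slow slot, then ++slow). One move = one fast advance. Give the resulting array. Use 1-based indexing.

slow=1 fast=1: a[fast]=0, fast++
slow=1 fast=2: a[fast]=0, fast++
slow=1 fast=3: a[fast]=7≠0 swap→a[1]=7, slow++,fast++
slow=2 fast=4: a[fast]=0, fast++
slow=2 fast=5: a[fast]=0, fast++
slow=2 fast=6: a[fast]=4≠0 swap→a[2]=4, slow++,fast++
slow=3 fast=7: a[fast]=0, fast++
slow=3 fast=8: a[fast]=0, fast++
slow=3 fast=9: a[fast]=8≠0 swap→a[3]=8, slow++,fast++
slow=4 fast=10: a[fast]=1≠0 swap→a[4]=1, slow++,fast++
slow=5 fast=11: a[fast]=0, fast++
slow=5 fast=12: a[fast]=0, fast++
slow=5 fast=13: a[fast]=0, fast++
slow=5 fast=14: a[fast]=0, fast++

[7, 4, 8, 1, 0, 0, 0, 0, 0, 0, 0, 0, 0, 0]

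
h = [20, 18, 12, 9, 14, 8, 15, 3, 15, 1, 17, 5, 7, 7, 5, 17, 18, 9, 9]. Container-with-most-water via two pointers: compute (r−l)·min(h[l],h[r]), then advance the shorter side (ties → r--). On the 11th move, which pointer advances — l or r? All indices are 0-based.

[0,18] min(20,9)*18=162 best=162 * → r--
[0,17] min(20,9)*17=153 best=162 → r--
[0,16] min(20,18)*16=288 best=288 * → r--
[0,15] min(20,17)*15=255 best=288 → r--
[0,14] min(20,5)*14=70 best=288 → r--
[0,13] min(20,7)*13=91 best=288 → r--
[0,12] min(20,7)*12=84 best=288 → r--
[0,11] min(20,5)*11=55 best=288 → r--
[0,10] min(20,17)*10=170 best=288 → r--
[0,9] min(20,1)*9=9 best=288 → r--
[0,8] min(20,15)*8=120 best=288 → r--

r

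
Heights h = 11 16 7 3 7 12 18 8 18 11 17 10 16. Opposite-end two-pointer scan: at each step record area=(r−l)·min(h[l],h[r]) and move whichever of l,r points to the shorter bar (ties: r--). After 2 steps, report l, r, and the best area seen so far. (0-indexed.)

l=1, r=11, best area=176

[0,12] min(11,16)*12=132 best=132 * → l++
[1,12] min(16,16)*11=176 best=176 * → r--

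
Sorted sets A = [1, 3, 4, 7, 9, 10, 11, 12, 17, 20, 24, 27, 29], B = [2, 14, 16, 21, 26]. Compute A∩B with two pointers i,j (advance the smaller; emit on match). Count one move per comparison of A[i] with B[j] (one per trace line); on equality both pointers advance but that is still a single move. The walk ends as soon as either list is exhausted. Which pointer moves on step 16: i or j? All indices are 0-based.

j

[i=0,j=0] 1<2 → i++
[i=1,j=0] 3>2 → j++
[i=1,j=1] 3<14 → i++
[i=2,j=1] 4<14 → i++
[i=3,j=1] 7<14 → i++
[i=4,j=1] 9<14 → i++
[i=5,j=1] 10<14 → i++
[i=6,j=1] 11<14 → i++
[i=7,j=1] 12<14 → i++
[i=8,j=1] 17>14 → j++
[i=8,j=2] 17>16 → j++
[i=8,j=3] 17<21 → i++
[i=9,j=3] 20<21 → i++
[i=10,j=3] 24>21 → j++
[i=10,j=4] 24<26 → i++
[i=11,j=4] 27>26 → j++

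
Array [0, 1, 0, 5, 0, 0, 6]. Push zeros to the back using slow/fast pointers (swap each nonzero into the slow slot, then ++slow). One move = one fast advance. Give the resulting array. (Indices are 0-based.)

slow=0 fast=0: a[fast]=0, fast++
slow=0 fast=1: a[fast]=1≠0 swap→a[0]=1, slow++,fast++
slow=1 fast=2: a[fast]=0, fast++
slow=1 fast=3: a[fast]=5≠0 swap→a[1]=5, slow++,fast++
slow=2 fast=4: a[fast]=0, fast++
slow=2 fast=5: a[fast]=0, fast++
slow=2 fast=6: a[fast]=6≠0 swap→a[2]=6, slow++,fast++

[1, 5, 6, 0, 0, 0, 0]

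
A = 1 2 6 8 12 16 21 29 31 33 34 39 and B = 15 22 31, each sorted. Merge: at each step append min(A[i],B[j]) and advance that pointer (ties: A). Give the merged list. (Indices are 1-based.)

[1, 2, 6, 8, 12, 15, 16, 21, 22, 29, 31, 31, 33, 34, 39]

[i=1,j=1] A[i]=1<=B[j]=15 take 1 → i++
[i=2,j=1] A[i]=2<=B[j]=15 take 2 → i++
[i=3,j=1] A[i]=6<=B[j]=15 take 6 → i++
[i=4,j=1] A[i]=8<=B[j]=15 take 8 → i++
[i=5,j=1] A[i]=12<=B[j]=15 take 12 → i++
[i=6,j=1] A[i]=16>B[j]=15 take 15 → j++
[i=6,j=2] A[i]=16<=B[j]=22 take 16 → i++
[i=7,j=2] A[i]=21<=B[j]=22 take 21 → i++
[i=8,j=2] A[i]=29>B[j]=22 take 22 → j++
[i=8,j=3] A[i]=29<=B[j]=31 take 29 → i++
[i=9,j=3] A[i]=31<=B[j]=31 take 31 → i++
[i=10,j=3] A[i]=33>B[j]=31 take 31 → j++
[i=10,j=4] B done, take A[i]=33 → i++
[i=11,j=4] B done, take A[i]=34 → i++
[i=12,j=4] B done, take A[i]=39 → i++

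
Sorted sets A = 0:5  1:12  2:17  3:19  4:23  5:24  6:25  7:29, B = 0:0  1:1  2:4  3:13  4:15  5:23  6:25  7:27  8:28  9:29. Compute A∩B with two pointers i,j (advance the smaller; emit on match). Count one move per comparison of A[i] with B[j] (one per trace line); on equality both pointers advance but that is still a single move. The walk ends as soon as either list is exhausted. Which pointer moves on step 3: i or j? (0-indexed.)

[i=0,j=0] 5>0 → j++
[i=0,j=1] 5>1 → j++
[i=0,j=2] 5>4 → j++

j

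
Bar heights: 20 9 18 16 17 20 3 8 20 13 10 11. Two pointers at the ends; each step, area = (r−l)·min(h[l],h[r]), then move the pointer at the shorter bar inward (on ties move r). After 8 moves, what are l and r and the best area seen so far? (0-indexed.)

l=0 r=11: min(20,11)*11=121 best=121 *, r--
l=0 r=10: min(20,10)*10=100 best=121, r--
l=0 r=9: min(20,13)*9=117 best=121, r--
l=0 r=8: min(20,20)*8=160 best=160 *, r--
l=0 r=7: min(20,8)*7=56 best=160, r--
l=0 r=6: min(20,3)*6=18 best=160, r--
l=0 r=5: min(20,20)*5=100 best=160, r--
l=0 r=4: min(20,17)*4=68 best=160, r--

l=0, r=3, best area=160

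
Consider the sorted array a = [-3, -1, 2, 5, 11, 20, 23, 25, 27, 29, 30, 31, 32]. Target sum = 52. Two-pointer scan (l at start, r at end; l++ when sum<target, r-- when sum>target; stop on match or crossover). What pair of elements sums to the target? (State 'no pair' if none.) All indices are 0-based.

l=0 r=12: -3+32=29 <52, l++
l=1 r=12: -1+32=31 <52, l++
l=2 r=12: 2+32=34 <52, l++
l=3 r=12: 5+32=37 <52, l++
l=4 r=12: 11+32=43 <52, l++
l=5 r=12: 20+32=52, found

(20, 32)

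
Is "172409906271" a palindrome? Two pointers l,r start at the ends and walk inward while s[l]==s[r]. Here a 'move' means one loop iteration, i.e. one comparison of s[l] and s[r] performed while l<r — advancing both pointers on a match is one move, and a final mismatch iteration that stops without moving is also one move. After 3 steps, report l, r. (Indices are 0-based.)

[0,11] '1'=='1' → l++,r--
[1,10] '7'=='7' → l++,r--
[2,9] '2'=='2' → l++,r--

l=3, r=8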